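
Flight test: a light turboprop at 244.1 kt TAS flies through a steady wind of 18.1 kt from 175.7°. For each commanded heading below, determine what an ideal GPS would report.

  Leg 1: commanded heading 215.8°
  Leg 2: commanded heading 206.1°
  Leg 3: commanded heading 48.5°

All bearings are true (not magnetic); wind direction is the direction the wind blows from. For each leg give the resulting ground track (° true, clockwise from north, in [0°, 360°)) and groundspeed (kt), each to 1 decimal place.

Leg 1: track=218.7°, groundspeed=230.5 kt
Leg 2: track=208.4°, groundspeed=228.7 kt
Leg 3: track=45.3°, groundspeed=255.5 kt

Leg 1: heading 215.8°; drift +2.9° → track 218.7°, groundspeed 230.5 kt
Leg 2: heading 206.1°; drift +2.3° → track 208.4°, groundspeed 228.7 kt
Leg 3: heading 48.5°; drift -3.2° → track 45.3°, groundspeed 255.5 kt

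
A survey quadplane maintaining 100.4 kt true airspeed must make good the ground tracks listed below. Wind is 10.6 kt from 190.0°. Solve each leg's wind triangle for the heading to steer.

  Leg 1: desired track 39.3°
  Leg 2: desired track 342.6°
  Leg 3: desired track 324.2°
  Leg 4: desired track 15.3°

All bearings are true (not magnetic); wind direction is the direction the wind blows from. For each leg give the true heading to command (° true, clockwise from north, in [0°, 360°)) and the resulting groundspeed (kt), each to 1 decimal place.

Leg 1: desired track 39.3°; wind correction +3.0° → command heading 42.3°, groundspeed 109.5 kt
Leg 2: desired track 342.6°; wind correction -2.8° → command heading 339.8°, groundspeed 109.7 kt
Leg 3: desired track 324.2°; wind correction -4.3° → command heading 319.9°, groundspeed 107.5 kt
Leg 4: desired track 15.3°; wind correction +0.6° → command heading 15.9°, groundspeed 110.9 kt

Leg 1: heading=42.3°, groundspeed=109.5 kt
Leg 2: heading=339.8°, groundspeed=109.7 kt
Leg 3: heading=319.9°, groundspeed=107.5 kt
Leg 4: heading=15.9°, groundspeed=110.9 kt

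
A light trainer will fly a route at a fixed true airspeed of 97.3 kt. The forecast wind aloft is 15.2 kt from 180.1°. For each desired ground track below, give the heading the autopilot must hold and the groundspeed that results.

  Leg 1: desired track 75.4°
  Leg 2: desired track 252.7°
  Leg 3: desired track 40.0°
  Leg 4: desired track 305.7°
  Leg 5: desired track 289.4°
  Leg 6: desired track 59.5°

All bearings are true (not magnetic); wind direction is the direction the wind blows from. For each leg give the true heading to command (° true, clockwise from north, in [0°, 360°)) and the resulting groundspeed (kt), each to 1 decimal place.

Leg 1: desired track 75.4°; wind correction +8.7° → command heading 84.1°, groundspeed 100.0 kt
Leg 2: desired track 252.7°; wind correction -8.6° → command heading 244.1°, groundspeed 91.7 kt
Leg 3: desired track 40.0°; wind correction +5.8° → command heading 45.8°, groundspeed 108.5 kt
Leg 4: desired track 305.7°; wind correction -7.3° → command heading 298.4°, groundspeed 105.4 kt
Leg 5: desired track 289.4°; wind correction -8.5° → command heading 280.9°, groundspeed 101.3 kt
Leg 6: desired track 59.5°; wind correction +7.7° → command heading 67.2°, groundspeed 104.2 kt

Leg 1: heading=84.1°, groundspeed=100.0 kt
Leg 2: heading=244.1°, groundspeed=91.7 kt
Leg 3: heading=45.8°, groundspeed=108.5 kt
Leg 4: heading=298.4°, groundspeed=105.4 kt
Leg 5: heading=280.9°, groundspeed=101.3 kt
Leg 6: heading=67.2°, groundspeed=104.2 kt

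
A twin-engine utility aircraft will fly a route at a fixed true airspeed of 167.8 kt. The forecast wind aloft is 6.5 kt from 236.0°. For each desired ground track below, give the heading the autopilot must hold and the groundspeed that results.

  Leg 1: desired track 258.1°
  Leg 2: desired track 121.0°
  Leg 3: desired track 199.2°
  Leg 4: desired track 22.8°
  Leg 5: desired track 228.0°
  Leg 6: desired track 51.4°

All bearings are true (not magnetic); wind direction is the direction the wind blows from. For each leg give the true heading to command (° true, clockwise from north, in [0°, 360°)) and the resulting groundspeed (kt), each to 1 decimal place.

Leg 1: desired track 258.1°; wind correction -0.8° → command heading 257.3°, groundspeed 161.8 kt
Leg 2: desired track 121.0°; wind correction +2.0° → command heading 123.0°, groundspeed 170.4 kt
Leg 3: desired track 199.2°; wind correction +1.3° → command heading 200.5°, groundspeed 162.6 kt
Leg 4: desired track 22.8°; wind correction -1.2° → command heading 21.6°, groundspeed 173.2 kt
Leg 5: desired track 228.0°; wind correction +0.3° → command heading 228.3°, groundspeed 161.4 kt
Leg 6: desired track 51.4°; wind correction -0.2° → command heading 51.2°, groundspeed 174.3 kt

Leg 1: heading=257.3°, groundspeed=161.8 kt
Leg 2: heading=123.0°, groundspeed=170.4 kt
Leg 3: heading=200.5°, groundspeed=162.6 kt
Leg 4: heading=21.6°, groundspeed=173.2 kt
Leg 5: heading=228.3°, groundspeed=161.4 kt
Leg 6: heading=51.2°, groundspeed=174.3 kt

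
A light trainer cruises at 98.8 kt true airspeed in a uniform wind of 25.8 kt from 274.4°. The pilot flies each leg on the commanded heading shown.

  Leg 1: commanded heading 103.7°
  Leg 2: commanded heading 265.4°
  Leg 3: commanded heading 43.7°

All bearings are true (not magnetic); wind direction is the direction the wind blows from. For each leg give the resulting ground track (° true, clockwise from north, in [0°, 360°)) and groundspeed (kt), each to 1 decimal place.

Leg 1: heading 103.7°; drift -1.9° → track 101.8°, groundspeed 124.3 kt
Leg 2: heading 265.4°; drift -3.2° → track 262.2°, groundspeed 73.4 kt
Leg 3: heading 43.7°; drift +9.8° → track 53.5°, groundspeed 116.9 kt

Leg 1: track=101.8°, groundspeed=124.3 kt
Leg 2: track=262.2°, groundspeed=73.4 kt
Leg 3: track=53.5°, groundspeed=116.9 kt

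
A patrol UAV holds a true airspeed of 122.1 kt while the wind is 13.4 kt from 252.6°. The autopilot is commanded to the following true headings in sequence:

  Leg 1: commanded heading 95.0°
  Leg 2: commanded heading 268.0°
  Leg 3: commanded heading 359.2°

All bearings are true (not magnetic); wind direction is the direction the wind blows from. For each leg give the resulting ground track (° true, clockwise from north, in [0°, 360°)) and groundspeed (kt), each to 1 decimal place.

Leg 1: heading 95.0°; drift -2.2° → track 92.8°, groundspeed 134.6 kt
Leg 2: heading 268.0°; drift +1.9° → track 269.9°, groundspeed 109.2 kt
Leg 3: heading 359.2°; drift +5.8° → track 5.0°, groundspeed 126.6 kt

Leg 1: track=92.8°, groundspeed=134.6 kt
Leg 2: track=269.9°, groundspeed=109.2 kt
Leg 3: track=5.0°, groundspeed=126.6 kt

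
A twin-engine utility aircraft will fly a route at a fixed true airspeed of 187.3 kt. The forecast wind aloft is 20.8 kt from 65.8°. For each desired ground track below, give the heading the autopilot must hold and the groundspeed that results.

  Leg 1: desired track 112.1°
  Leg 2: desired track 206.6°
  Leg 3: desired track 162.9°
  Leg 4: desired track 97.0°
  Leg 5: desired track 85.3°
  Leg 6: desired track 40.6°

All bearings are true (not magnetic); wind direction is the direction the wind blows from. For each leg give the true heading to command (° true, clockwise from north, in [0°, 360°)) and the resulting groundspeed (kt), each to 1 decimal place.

Leg 1: desired track 112.1°; wind correction -4.6° → command heading 107.5°, groundspeed 172.3 kt
Leg 2: desired track 206.6°; wind correction -4.0° → command heading 202.6°, groundspeed 203.0 kt
Leg 3: desired track 162.9°; wind correction -6.3° → command heading 156.6°, groundspeed 188.7 kt
Leg 4: desired track 97.0°; wind correction -3.3° → command heading 93.7°, groundspeed 169.2 kt
Leg 5: desired track 85.3°; wind correction -2.1° → command heading 83.2°, groundspeed 167.6 kt
Leg 6: desired track 40.6°; wind correction +2.7° → command heading 43.3°, groundspeed 168.3 kt

Leg 1: heading=107.5°, groundspeed=172.3 kt
Leg 2: heading=202.6°, groundspeed=203.0 kt
Leg 3: heading=156.6°, groundspeed=188.7 kt
Leg 4: heading=93.7°, groundspeed=169.2 kt
Leg 5: heading=83.2°, groundspeed=167.6 kt
Leg 6: heading=43.3°, groundspeed=168.3 kt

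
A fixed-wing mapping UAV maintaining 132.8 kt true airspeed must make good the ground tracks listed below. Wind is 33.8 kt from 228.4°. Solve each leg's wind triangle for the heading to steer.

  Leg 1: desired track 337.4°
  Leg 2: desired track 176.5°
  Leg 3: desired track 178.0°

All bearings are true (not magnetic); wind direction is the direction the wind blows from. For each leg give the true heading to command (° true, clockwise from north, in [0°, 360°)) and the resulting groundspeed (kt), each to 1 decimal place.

Leg 1: desired track 337.4°; wind correction -13.9° → command heading 323.5°, groundspeed 139.9 kt
Leg 2: desired track 176.5°; wind correction +11.6° → command heading 188.1°, groundspeed 109.3 kt
Leg 3: desired track 178.0°; wind correction +11.3° → command heading 189.3°, groundspeed 108.7 kt

Leg 1: heading=323.5°, groundspeed=139.9 kt
Leg 2: heading=188.1°, groundspeed=109.3 kt
Leg 3: heading=189.3°, groundspeed=108.7 kt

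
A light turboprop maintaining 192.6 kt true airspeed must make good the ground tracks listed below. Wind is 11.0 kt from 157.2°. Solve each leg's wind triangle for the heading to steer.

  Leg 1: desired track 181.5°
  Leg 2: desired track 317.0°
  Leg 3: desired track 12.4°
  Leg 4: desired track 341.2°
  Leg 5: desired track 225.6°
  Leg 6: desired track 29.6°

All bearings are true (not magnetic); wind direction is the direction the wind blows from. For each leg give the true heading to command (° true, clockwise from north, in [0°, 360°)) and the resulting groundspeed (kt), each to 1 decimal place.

Leg 1: heading=180.2°, groundspeed=182.5 kt
Leg 2: heading=315.9°, groundspeed=202.9 kt
Leg 3: heading=14.3°, groundspeed=201.5 kt
Leg 4: heading=341.4°, groundspeed=203.6 kt
Leg 5: heading=222.6°, groundspeed=188.3 kt
Leg 6: heading=32.2°, groundspeed=199.1 kt

Leg 1: desired track 181.5°; wind correction -1.3° → command heading 180.2°, groundspeed 182.5 kt
Leg 2: desired track 317.0°; wind correction -1.1° → command heading 315.9°, groundspeed 202.9 kt
Leg 3: desired track 12.4°; wind correction +1.9° → command heading 14.3°, groundspeed 201.5 kt
Leg 4: desired track 341.2°; wind correction +0.2° → command heading 341.4°, groundspeed 203.6 kt
Leg 5: desired track 225.6°; wind correction -3.0° → command heading 222.6°, groundspeed 188.3 kt
Leg 6: desired track 29.6°; wind correction +2.6° → command heading 32.2°, groundspeed 199.1 kt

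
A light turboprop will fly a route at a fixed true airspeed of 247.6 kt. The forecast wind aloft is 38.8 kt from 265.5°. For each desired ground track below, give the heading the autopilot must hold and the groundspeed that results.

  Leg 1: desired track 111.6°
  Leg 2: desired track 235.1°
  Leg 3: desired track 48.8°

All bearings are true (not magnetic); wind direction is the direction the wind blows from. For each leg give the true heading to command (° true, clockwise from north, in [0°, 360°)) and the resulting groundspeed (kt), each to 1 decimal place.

Leg 1: desired track 111.6°; wind correction +4.0° → command heading 115.6°, groundspeed 281.9 kt
Leg 2: desired track 235.1°; wind correction +4.5° → command heading 239.6°, groundspeed 213.4 kt
Leg 3: desired track 48.8°; wind correction -5.4° → command heading 43.4°, groundspeed 277.6 kt

Leg 1: heading=115.6°, groundspeed=281.9 kt
Leg 2: heading=239.6°, groundspeed=213.4 kt
Leg 3: heading=43.4°, groundspeed=277.6 kt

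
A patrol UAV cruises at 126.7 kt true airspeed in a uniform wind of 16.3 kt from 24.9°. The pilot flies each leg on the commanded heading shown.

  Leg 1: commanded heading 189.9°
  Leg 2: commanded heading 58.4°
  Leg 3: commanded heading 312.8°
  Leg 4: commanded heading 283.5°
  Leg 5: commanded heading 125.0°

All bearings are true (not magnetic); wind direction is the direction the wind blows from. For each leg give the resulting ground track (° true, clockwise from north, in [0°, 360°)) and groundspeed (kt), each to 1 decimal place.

Leg 1: heading 189.9°; drift +1.7° → track 191.6°, groundspeed 142.5 kt
Leg 2: heading 58.4°; drift +4.5° → track 62.9°, groundspeed 113.5 kt
Leg 3: heading 312.8°; drift -7.3° → track 305.5°, groundspeed 122.7 kt
Leg 4: heading 283.5°; drift -7.0° → track 276.5°, groundspeed 130.9 kt
Leg 5: heading 125.0°; drift +7.1° → track 132.1°, groundspeed 130.5 kt

Leg 1: track=191.6°, groundspeed=142.5 kt
Leg 2: track=62.9°, groundspeed=113.5 kt
Leg 3: track=305.5°, groundspeed=122.7 kt
Leg 4: track=276.5°, groundspeed=130.9 kt
Leg 5: track=132.1°, groundspeed=130.5 kt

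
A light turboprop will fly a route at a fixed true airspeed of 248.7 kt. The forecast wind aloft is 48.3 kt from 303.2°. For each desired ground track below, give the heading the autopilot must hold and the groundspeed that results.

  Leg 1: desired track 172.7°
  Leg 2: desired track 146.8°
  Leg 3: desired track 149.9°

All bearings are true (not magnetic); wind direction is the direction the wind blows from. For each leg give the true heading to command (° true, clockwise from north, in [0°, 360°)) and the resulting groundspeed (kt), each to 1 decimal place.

Leg 1: desired track 172.7°; wind correction +8.5° → command heading 181.2°, groundspeed 277.3 kt
Leg 2: desired track 146.8°; wind correction +4.5° → command heading 151.3°, groundspeed 292.2 kt
Leg 3: desired track 149.9°; wind correction +5.0° → command heading 154.9°, groundspeed 290.9 kt

Leg 1: heading=181.2°, groundspeed=277.3 kt
Leg 2: heading=151.3°, groundspeed=292.2 kt
Leg 3: heading=154.9°, groundspeed=290.9 kt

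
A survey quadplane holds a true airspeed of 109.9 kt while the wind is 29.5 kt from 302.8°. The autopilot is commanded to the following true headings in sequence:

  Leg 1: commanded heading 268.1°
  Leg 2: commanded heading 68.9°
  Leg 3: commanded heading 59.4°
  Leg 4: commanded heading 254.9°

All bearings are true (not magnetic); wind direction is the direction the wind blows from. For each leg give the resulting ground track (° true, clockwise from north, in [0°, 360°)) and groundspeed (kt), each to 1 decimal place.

Leg 1: track=257.0°, groundspeed=87.3 kt
Leg 2: track=79.5°, groundspeed=129.5 kt
Leg 3: track=71.5°, groundspeed=125.9 kt
Leg 4: track=241.2°, groundspeed=92.7 kt

Leg 1: heading 268.1°; drift -11.1° → track 257.0°, groundspeed 87.3 kt
Leg 2: heading 68.9°; drift +10.6° → track 79.5°, groundspeed 129.5 kt
Leg 3: heading 59.4°; drift +12.1° → track 71.5°, groundspeed 125.9 kt
Leg 4: heading 254.9°; drift -13.7° → track 241.2°, groundspeed 92.7 kt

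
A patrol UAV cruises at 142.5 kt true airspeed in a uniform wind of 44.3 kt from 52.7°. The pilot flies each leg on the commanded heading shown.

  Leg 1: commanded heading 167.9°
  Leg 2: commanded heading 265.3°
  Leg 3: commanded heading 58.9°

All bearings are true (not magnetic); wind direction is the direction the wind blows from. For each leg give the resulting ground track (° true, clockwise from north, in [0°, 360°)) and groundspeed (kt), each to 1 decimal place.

Leg 1: track=181.9°, groundspeed=166.3 kt
Leg 2: track=257.7°, groundspeed=181.4 kt
Leg 3: track=61.7°, groundspeed=98.6 kt

Leg 1: heading 167.9°; drift +14.0° → track 181.9°, groundspeed 166.3 kt
Leg 2: heading 265.3°; drift -7.6° → track 257.7°, groundspeed 181.4 kt
Leg 3: heading 58.9°; drift +2.8° → track 61.7°, groundspeed 98.6 kt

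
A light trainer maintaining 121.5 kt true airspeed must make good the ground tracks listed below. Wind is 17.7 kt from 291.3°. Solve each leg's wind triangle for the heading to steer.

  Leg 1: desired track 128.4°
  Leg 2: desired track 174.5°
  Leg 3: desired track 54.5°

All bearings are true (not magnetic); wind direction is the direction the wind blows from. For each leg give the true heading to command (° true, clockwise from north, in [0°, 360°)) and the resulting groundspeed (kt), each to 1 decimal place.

Leg 1: desired track 128.4°; wind correction +2.5° → command heading 130.9°, groundspeed 138.3 kt
Leg 2: desired track 174.5°; wind correction +7.5° → command heading 182.0°, groundspeed 128.4 kt
Leg 3: desired track 54.5°; wind correction -7.0° → command heading 47.5°, groundspeed 130.3 kt

Leg 1: heading=130.9°, groundspeed=138.3 kt
Leg 2: heading=182.0°, groundspeed=128.4 kt
Leg 3: heading=47.5°, groundspeed=130.3 kt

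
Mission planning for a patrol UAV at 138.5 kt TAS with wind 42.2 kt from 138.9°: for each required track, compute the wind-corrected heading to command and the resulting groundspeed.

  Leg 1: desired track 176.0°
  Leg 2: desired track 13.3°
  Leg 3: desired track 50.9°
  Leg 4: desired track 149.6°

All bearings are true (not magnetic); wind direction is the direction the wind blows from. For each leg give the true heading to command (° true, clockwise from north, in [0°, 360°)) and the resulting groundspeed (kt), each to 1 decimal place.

Leg 1: desired track 176.0°; wind correction -10.6° → command heading 165.4°, groundspeed 102.5 kt
Leg 2: desired track 13.3°; wind correction +14.3° → command heading 27.6°, groundspeed 158.7 kt
Leg 3: desired track 50.9°; wind correction +17.7° → command heading 68.6°, groundspeed 130.4 kt
Leg 4: desired track 149.6°; wind correction -3.2° → command heading 146.4°, groundspeed 96.8 kt

Leg 1: heading=165.4°, groundspeed=102.5 kt
Leg 2: heading=27.6°, groundspeed=158.7 kt
Leg 3: heading=68.6°, groundspeed=130.4 kt
Leg 4: heading=146.4°, groundspeed=96.8 kt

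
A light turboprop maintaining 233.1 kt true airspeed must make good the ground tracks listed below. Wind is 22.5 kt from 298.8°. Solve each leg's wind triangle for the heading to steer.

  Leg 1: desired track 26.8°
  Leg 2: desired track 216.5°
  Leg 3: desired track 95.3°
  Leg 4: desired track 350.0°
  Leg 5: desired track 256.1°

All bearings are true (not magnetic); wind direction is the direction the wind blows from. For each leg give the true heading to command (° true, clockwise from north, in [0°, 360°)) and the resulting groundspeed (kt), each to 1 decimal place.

Leg 1: desired track 26.8°; wind correction -5.5° → command heading 21.3°, groundspeed 231.2 kt
Leg 2: desired track 216.5°; wind correction +5.5° → command heading 222.0°, groundspeed 229.0 kt
Leg 3: desired track 95.3°; wind correction -2.2° → command heading 93.1°, groundspeed 253.6 kt
Leg 4: desired track 350.0°; wind correction -4.3° → command heading 345.7°, groundspeed 218.3 kt
Leg 5: desired track 256.1°; wind correction +3.8° → command heading 259.9°, groundspeed 216.1 kt

Leg 1: heading=21.3°, groundspeed=231.2 kt
Leg 2: heading=222.0°, groundspeed=229.0 kt
Leg 3: heading=93.1°, groundspeed=253.6 kt
Leg 4: heading=345.7°, groundspeed=218.3 kt
Leg 5: heading=259.9°, groundspeed=216.1 kt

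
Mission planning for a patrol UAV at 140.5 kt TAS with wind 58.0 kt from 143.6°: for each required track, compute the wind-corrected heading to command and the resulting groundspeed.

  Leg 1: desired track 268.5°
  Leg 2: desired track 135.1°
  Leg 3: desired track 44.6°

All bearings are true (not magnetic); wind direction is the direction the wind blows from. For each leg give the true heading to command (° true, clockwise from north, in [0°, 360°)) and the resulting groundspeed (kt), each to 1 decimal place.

Leg 1: heading=248.7°, groundspeed=165.4 kt
Leg 2: heading=138.6°, groundspeed=82.9 kt
Leg 3: heading=68.7°, groundspeed=137.4 kt

Leg 1: desired track 268.5°; wind correction -19.8° → command heading 248.7°, groundspeed 165.4 kt
Leg 2: desired track 135.1°; wind correction +3.5° → command heading 138.6°, groundspeed 82.9 kt
Leg 3: desired track 44.6°; wind correction +24.1° → command heading 68.7°, groundspeed 137.4 kt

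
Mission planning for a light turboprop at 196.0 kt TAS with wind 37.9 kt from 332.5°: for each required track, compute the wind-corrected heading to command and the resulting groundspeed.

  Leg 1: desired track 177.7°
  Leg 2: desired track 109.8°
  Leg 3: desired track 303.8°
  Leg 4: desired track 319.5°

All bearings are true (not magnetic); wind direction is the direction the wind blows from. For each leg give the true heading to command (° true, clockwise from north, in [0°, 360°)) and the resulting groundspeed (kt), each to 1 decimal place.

Leg 1: heading=182.4°, groundspeed=229.6 kt
Leg 2: heading=102.3°, groundspeed=222.2 kt
Leg 3: heading=309.1°, groundspeed=161.9 kt
Leg 4: heading=322.0°, groundspeed=158.9 kt

Leg 1: desired track 177.7°; wind correction +4.7° → command heading 182.4°, groundspeed 229.6 kt
Leg 2: desired track 109.8°; wind correction -7.5° → command heading 102.3°, groundspeed 222.2 kt
Leg 3: desired track 303.8°; wind correction +5.3° → command heading 309.1°, groundspeed 161.9 kt
Leg 4: desired track 319.5°; wind correction +2.5° → command heading 322.0°, groundspeed 158.9 kt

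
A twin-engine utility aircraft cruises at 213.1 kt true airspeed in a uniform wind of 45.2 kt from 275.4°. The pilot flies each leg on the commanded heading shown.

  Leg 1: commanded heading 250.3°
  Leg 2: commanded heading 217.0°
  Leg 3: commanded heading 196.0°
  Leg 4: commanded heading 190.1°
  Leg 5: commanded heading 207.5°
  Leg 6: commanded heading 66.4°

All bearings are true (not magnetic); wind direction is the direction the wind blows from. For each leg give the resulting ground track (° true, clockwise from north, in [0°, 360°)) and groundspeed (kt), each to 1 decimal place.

Leg 1: track=243.9°, groundspeed=173.2 kt
Leg 2: track=205.5°, groundspeed=193.3 kt
Leg 3: track=183.8°, groundspeed=209.5 kt
Leg 4: track=178.0°, groundspeed=214.2 kt
Leg 5: track=195.4°, groundspeed=200.5 kt
Leg 6: track=71.4°, groundspeed=253.6 kt

Leg 1: heading 250.3°; drift -6.4° → track 243.9°, groundspeed 173.2 kt
Leg 2: heading 217.0°; drift -11.5° → track 205.5°, groundspeed 193.3 kt
Leg 3: heading 196.0°; drift -12.2° → track 183.8°, groundspeed 209.5 kt
Leg 4: heading 190.1°; drift -12.1° → track 178.0°, groundspeed 214.2 kt
Leg 5: heading 207.5°; drift -12.1° → track 195.4°, groundspeed 200.5 kt
Leg 6: heading 66.4°; drift +5.0° → track 71.4°, groundspeed 253.6 kt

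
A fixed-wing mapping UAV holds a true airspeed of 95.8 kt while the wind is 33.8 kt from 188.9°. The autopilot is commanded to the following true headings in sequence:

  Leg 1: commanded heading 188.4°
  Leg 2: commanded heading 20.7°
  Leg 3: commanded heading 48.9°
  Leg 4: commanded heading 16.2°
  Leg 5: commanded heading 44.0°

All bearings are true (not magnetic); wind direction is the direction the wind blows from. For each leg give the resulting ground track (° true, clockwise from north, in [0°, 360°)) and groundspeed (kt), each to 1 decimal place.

Leg 1: heading 188.4°; drift -0.3° → track 188.1°, groundspeed 62.0 kt
Leg 2: heading 20.7°; drift -3.1° → track 17.6°, groundspeed 129.1 kt
Leg 3: heading 48.9°; drift -10.1° → track 38.8°, groundspeed 123.6 kt
Leg 4: heading 16.2°; drift -1.9° → track 14.3°, groundspeed 129.4 kt
Leg 5: heading 44.0°; drift -8.9° → track 35.1°, groundspeed 125.0 kt

Leg 1: track=188.1°, groundspeed=62.0 kt
Leg 2: track=17.6°, groundspeed=129.1 kt
Leg 3: track=38.8°, groundspeed=123.6 kt
Leg 4: track=14.3°, groundspeed=129.4 kt
Leg 5: track=35.1°, groundspeed=125.0 kt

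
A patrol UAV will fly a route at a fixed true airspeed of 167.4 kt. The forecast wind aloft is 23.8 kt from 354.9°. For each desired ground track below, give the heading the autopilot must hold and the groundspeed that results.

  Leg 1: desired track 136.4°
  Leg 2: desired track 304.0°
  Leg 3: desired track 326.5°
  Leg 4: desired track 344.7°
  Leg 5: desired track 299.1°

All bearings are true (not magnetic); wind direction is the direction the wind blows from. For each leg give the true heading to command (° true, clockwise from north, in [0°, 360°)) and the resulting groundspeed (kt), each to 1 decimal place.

Leg 1: desired track 136.4°; wind correction -5.1° → command heading 131.3°, groundspeed 185.4 kt
Leg 2: desired track 304.0°; wind correction +6.3° → command heading 310.3°, groundspeed 151.4 kt
Leg 3: desired track 326.5°; wind correction +3.9° → command heading 330.4°, groundspeed 146.1 kt
Leg 4: desired track 344.7°; wind correction +1.4° → command heading 346.1°, groundspeed 143.9 kt
Leg 5: desired track 299.1°; wind correction +6.8° → command heading 305.9°, groundspeed 152.9 kt

Leg 1: heading=131.3°, groundspeed=185.4 kt
Leg 2: heading=310.3°, groundspeed=151.4 kt
Leg 3: heading=330.4°, groundspeed=146.1 kt
Leg 4: heading=346.1°, groundspeed=143.9 kt
Leg 5: heading=305.9°, groundspeed=152.9 kt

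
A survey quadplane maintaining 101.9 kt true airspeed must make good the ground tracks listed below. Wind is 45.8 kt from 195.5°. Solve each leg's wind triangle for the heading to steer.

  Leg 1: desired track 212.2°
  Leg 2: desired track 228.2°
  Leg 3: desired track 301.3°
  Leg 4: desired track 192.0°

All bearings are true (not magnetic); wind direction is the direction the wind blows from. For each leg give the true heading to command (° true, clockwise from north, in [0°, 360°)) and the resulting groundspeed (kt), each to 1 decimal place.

Leg 1: desired track 212.2°; wind correction -7.4° → command heading 204.8°, groundspeed 57.2 kt
Leg 2: desired track 228.2°; wind correction -14.1° → command heading 214.1°, groundspeed 60.3 kt
Leg 3: desired track 301.3°; wind correction -25.6° → command heading 275.7°, groundspeed 104.3 kt
Leg 4: desired track 192.0°; wind correction +1.6° → command heading 193.6°, groundspeed 56.1 kt

Leg 1: heading=204.8°, groundspeed=57.2 kt
Leg 2: heading=214.1°, groundspeed=60.3 kt
Leg 3: heading=275.7°, groundspeed=104.3 kt
Leg 4: heading=193.6°, groundspeed=56.1 kt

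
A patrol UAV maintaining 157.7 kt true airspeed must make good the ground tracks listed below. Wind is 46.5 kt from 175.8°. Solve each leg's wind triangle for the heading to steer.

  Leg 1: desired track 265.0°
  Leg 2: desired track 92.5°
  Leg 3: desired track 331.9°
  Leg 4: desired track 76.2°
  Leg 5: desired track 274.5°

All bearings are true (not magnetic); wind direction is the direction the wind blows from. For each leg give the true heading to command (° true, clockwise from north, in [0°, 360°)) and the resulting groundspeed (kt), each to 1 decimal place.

Leg 1: heading=247.9°, groundspeed=150.0 kt
Leg 2: heading=109.5°, groundspeed=145.4 kt
Leg 3: heading=325.0°, groundspeed=199.1 kt
Leg 4: heading=93.1°, groundspeed=158.6 kt
Leg 5: heading=257.6°, groundspeed=157.9 kt

Leg 1: desired track 265.0°; wind correction -17.1° → command heading 247.9°, groundspeed 150.0 kt
Leg 2: desired track 92.5°; wind correction +17.0° → command heading 109.5°, groundspeed 145.4 kt
Leg 3: desired track 331.9°; wind correction -6.9° → command heading 325.0°, groundspeed 199.1 kt
Leg 4: desired track 76.2°; wind correction +16.9° → command heading 93.1°, groundspeed 158.6 kt
Leg 5: desired track 274.5°; wind correction -16.9° → command heading 257.6°, groundspeed 157.9 kt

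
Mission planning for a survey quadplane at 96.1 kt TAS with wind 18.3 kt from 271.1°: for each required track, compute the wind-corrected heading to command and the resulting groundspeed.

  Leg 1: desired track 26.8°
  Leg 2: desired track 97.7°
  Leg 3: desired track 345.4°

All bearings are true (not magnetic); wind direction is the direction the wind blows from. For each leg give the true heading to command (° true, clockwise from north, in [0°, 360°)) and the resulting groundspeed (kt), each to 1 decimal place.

Leg 1: heading=16.9°, groundspeed=102.6 kt
Leg 2: heading=99.0°, groundspeed=114.3 kt
Leg 3: heading=334.8°, groundspeed=89.5 kt

Leg 1: desired track 26.8°; wind correction -9.9° → command heading 16.9°, groundspeed 102.6 kt
Leg 2: desired track 97.7°; wind correction +1.3° → command heading 99.0°, groundspeed 114.3 kt
Leg 3: desired track 345.4°; wind correction -10.6° → command heading 334.8°, groundspeed 89.5 kt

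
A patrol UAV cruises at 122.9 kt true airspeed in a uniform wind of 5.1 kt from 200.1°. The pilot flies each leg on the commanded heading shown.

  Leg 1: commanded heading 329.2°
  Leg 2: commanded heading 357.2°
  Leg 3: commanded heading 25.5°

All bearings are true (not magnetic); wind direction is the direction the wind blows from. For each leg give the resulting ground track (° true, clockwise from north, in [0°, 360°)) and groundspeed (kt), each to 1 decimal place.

Leg 1: track=331.0°, groundspeed=126.2 kt
Leg 2: track=358.1°, groundspeed=127.6 kt
Leg 3: track=25.3°, groundspeed=128.0 kt

Leg 1: heading 329.2°; drift +1.8° → track 331.0°, groundspeed 126.2 kt
Leg 2: heading 357.2°; drift +0.9° → track 358.1°, groundspeed 127.6 kt
Leg 3: heading 25.5°; drift -0.2° → track 25.3°, groundspeed 128.0 kt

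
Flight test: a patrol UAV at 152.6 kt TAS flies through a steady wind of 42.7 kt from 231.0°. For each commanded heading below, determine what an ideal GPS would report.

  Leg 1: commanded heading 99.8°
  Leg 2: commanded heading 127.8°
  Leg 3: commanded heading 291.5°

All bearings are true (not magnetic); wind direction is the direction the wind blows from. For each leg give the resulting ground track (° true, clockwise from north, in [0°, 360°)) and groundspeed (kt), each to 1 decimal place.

Leg 1: heading 99.8°; drift -10.1° → track 89.7°, groundspeed 183.6 kt
Leg 2: heading 127.8°; drift -14.4° → track 113.4°, groundspeed 167.6 kt
Leg 3: heading 291.5°; drift +15.8° → track 307.3°, groundspeed 136.7 kt

Leg 1: track=89.7°, groundspeed=183.6 kt
Leg 2: track=113.4°, groundspeed=167.6 kt
Leg 3: track=307.3°, groundspeed=136.7 kt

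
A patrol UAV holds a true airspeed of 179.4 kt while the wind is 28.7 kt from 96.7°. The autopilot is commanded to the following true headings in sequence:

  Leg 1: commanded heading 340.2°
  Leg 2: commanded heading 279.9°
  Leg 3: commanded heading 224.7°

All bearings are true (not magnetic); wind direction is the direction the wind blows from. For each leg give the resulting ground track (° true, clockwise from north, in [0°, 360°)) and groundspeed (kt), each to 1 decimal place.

Leg 1: heading 340.2°; drift -7.6° → track 332.6°, groundspeed 193.9 kt
Leg 2: heading 279.9°; drift -0.4° → track 279.5°, groundspeed 208.1 kt
Leg 3: heading 224.7°; drift +6.5° → track 231.2°, groundspeed 198.4 kt

Leg 1: track=332.6°, groundspeed=193.9 kt
Leg 2: track=279.5°, groundspeed=208.1 kt
Leg 3: track=231.2°, groundspeed=198.4 kt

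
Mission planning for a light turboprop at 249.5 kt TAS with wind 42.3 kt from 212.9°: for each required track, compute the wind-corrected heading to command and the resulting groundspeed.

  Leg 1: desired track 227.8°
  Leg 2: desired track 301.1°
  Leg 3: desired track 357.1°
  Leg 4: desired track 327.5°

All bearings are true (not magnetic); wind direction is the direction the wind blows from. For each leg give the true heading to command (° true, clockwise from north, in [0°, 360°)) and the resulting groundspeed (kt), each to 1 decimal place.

Leg 1: heading=225.3°, groundspeed=208.4 kt
Leg 2: heading=291.3°, groundspeed=244.6 kt
Leg 3: heading=351.4°, groundspeed=282.6 kt
Leg 4: heading=318.6°, groundspeed=264.1 kt

Leg 1: desired track 227.8°; wind correction -2.5° → command heading 225.3°, groundspeed 208.4 kt
Leg 2: desired track 301.1°; wind correction -9.8° → command heading 291.3°, groundspeed 244.6 kt
Leg 3: desired track 357.1°; wind correction -5.7° → command heading 351.4°, groundspeed 282.6 kt
Leg 4: desired track 327.5°; wind correction -8.9° → command heading 318.6°, groundspeed 264.1 kt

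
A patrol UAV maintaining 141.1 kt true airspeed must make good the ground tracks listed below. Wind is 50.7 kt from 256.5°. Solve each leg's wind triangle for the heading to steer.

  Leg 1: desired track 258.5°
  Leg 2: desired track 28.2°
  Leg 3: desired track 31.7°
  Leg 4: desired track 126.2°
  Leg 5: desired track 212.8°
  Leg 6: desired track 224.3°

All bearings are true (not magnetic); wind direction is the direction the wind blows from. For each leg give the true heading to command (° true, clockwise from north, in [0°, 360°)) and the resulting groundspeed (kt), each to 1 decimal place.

Leg 1: heading=257.8°, groundspeed=90.4 kt
Leg 2: heading=12.6°, groundspeed=169.7 kt
Leg 3: heading=17.0°, groundspeed=172.5 kt
Leg 4: heading=142.1°, groundspeed=168.5 kt
Leg 5: heading=227.2°, groundspeed=100.0 kt
Leg 6: heading=235.3°, groundspeed=95.6 kt

Leg 1: desired track 258.5°; wind correction -0.7° → command heading 257.8°, groundspeed 90.4 kt
Leg 2: desired track 28.2°; wind correction -15.6° → command heading 12.6°, groundspeed 169.7 kt
Leg 3: desired track 31.7°; wind correction -14.7° → command heading 17.0°, groundspeed 172.5 kt
Leg 4: desired track 126.2°; wind correction +15.9° → command heading 142.1°, groundspeed 168.5 kt
Leg 5: desired track 212.8°; wind correction +14.4° → command heading 227.2°, groundspeed 100.0 kt
Leg 6: desired track 224.3°; wind correction +11.0° → command heading 235.3°, groundspeed 95.6 kt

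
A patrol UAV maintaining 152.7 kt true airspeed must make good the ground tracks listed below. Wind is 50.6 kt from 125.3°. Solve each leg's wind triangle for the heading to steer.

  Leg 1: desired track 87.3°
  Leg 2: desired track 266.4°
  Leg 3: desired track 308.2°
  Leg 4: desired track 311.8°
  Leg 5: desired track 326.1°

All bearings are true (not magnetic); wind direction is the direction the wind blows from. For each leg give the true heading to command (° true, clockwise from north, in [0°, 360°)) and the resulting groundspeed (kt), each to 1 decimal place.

Leg 1: heading=99.1°, groundspeed=109.6 kt
Leg 2: heading=254.4°, groundspeed=188.7 kt
Leg 3: heading=309.2°, groundspeed=203.2 kt
Leg 4: heading=313.9°, groundspeed=202.9 kt
Leg 5: heading=332.9°, groundspeed=198.9 kt

Leg 1: desired track 87.3°; wind correction +11.8° → command heading 99.1°, groundspeed 109.6 kt
Leg 2: desired track 266.4°; wind correction -12.0° → command heading 254.4°, groundspeed 188.7 kt
Leg 3: desired track 308.2°; wind correction +1.0° → command heading 309.2°, groundspeed 203.2 kt
Leg 4: desired track 311.8°; wind correction +2.1° → command heading 313.9°, groundspeed 202.9 kt
Leg 5: desired track 326.1°; wind correction +6.8° → command heading 332.9°, groundspeed 198.9 kt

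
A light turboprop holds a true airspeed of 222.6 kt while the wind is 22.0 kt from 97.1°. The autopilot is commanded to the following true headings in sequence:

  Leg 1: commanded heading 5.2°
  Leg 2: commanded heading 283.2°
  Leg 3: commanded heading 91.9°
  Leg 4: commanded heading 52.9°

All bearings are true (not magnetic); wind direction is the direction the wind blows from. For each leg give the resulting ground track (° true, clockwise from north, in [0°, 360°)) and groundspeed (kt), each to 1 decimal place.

Leg 1: track=359.6°, groundspeed=224.4 kt
Leg 2: track=282.7°, groundspeed=244.5 kt
Leg 3: track=91.3°, groundspeed=200.7 kt
Leg 4: track=48.7°, groundspeed=207.4 kt

Leg 1: heading 5.2°; drift -5.6° → track 359.6°, groundspeed 224.4 kt
Leg 2: heading 283.2°; drift -0.5° → track 282.7°, groundspeed 244.5 kt
Leg 3: heading 91.9°; drift -0.6° → track 91.3°, groundspeed 200.7 kt
Leg 4: heading 52.9°; drift -4.2° → track 48.7°, groundspeed 207.4 kt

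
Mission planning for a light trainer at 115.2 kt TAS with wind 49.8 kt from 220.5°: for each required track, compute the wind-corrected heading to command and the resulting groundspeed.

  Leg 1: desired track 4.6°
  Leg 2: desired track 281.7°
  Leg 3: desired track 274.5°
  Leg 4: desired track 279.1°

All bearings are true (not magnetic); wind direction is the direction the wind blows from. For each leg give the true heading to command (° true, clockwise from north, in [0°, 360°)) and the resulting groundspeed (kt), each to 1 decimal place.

Leg 1: desired track 4.6°; wind correction -14.7° → command heading 349.9°, groundspeed 151.8 kt
Leg 2: desired track 281.7°; wind correction -22.3° → command heading 259.4°, groundspeed 82.6 kt
Leg 3: desired track 274.5°; wind correction -20.5° → command heading 254.0°, groundspeed 78.7 kt
Leg 4: desired track 279.1°; wind correction -21.7° → command heading 257.4°, groundspeed 81.1 kt

Leg 1: heading=349.9°, groundspeed=151.8 kt
Leg 2: heading=259.4°, groundspeed=82.6 kt
Leg 3: heading=254.0°, groundspeed=78.7 kt
Leg 4: heading=257.4°, groundspeed=81.1 kt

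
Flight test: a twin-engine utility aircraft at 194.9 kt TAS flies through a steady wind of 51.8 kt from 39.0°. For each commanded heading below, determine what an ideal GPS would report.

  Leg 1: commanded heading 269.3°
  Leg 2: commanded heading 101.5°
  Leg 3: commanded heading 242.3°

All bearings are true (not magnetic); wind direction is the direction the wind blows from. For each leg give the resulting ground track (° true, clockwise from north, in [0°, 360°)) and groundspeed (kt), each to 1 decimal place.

Leg 1: track=259.4°, groundspeed=231.4 kt
Leg 2: track=116.5°, groundspeed=177.0 kt
Leg 3: track=237.5°, groundspeed=243.3 kt

Leg 1: heading 269.3°; drift -9.9° → track 259.4°, groundspeed 231.4 kt
Leg 2: heading 101.5°; drift +15.0° → track 116.5°, groundspeed 177.0 kt
Leg 3: heading 242.3°; drift -4.8° → track 237.5°, groundspeed 243.3 kt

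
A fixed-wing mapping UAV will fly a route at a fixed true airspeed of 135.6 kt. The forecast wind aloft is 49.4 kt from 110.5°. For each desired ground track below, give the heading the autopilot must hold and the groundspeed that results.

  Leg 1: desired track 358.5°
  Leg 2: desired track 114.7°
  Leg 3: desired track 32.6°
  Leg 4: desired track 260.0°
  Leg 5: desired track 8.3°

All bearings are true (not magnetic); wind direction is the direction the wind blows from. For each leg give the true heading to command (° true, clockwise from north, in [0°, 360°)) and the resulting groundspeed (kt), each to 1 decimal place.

Leg 1: heading=18.2°, groundspeed=146.1 kt
Leg 2: heading=113.2°, groundspeed=86.3 kt
Leg 3: heading=53.5°, groundspeed=116.4 kt
Leg 4: heading=249.3°, groundspeed=175.8 kt
Leg 5: heading=29.2°, groundspeed=137.2 kt

Leg 1: desired track 358.5°; wind correction +19.7° → command heading 18.2°, groundspeed 146.1 kt
Leg 2: desired track 114.7°; wind correction -1.5° → command heading 113.2°, groundspeed 86.3 kt
Leg 3: desired track 32.6°; wind correction +20.9° → command heading 53.5°, groundspeed 116.4 kt
Leg 4: desired track 260.0°; wind correction -10.7° → command heading 249.3°, groundspeed 175.8 kt
Leg 5: desired track 8.3°; wind correction +20.9° → command heading 29.2°, groundspeed 137.2 kt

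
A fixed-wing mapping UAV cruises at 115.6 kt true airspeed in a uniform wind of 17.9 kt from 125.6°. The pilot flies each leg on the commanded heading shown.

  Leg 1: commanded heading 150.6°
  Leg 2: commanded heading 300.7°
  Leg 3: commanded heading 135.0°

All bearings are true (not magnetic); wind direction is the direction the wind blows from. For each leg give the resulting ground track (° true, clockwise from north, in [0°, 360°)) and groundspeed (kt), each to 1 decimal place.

Leg 1: track=155.0°, groundspeed=99.7 kt
Leg 2: track=301.4°, groundspeed=133.4 kt
Leg 3: track=136.7°, groundspeed=98.0 kt

Leg 1: heading 150.6°; drift +4.4° → track 155.0°, groundspeed 99.7 kt
Leg 2: heading 300.7°; drift +0.7° → track 301.4°, groundspeed 133.4 kt
Leg 3: heading 135.0°; drift +1.7° → track 136.7°, groundspeed 98.0 kt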